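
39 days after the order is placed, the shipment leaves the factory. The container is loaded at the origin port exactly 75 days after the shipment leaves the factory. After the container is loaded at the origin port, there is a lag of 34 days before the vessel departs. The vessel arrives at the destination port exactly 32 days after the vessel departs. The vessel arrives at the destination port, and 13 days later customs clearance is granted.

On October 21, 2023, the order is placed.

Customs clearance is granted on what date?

May 1, 2024

The order is placed: Oct 21, 2023.
The shipment leaves the factory: Oct 21, 2023 + 39 days = Nov 29, 2023.
The container is loaded at the origin port: Nov 29, 2023 + 75 days = Feb 12, 2024.
The vessel departs: Feb 12, 2024 + 34 days = Mar 17, 2024.
The vessel arrives at the destination port: Mar 17, 2024 + 32 days = Apr 18, 2024.
Customs clearance is granted: Apr 18, 2024 + 13 days = May 1, 2024.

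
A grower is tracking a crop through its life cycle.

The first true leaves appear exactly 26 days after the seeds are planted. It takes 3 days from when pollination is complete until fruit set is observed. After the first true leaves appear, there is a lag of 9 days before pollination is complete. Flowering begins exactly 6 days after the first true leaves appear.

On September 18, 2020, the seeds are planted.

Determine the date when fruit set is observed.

October 26, 2020

The seeds are planted: Sep 18, 2020.
The first true leaves appear: Sep 18, 2020 + 26 days = Oct 14, 2020.
Pollination is complete: Oct 14, 2020 + 9 days = Oct 23, 2020.
Fruit set is observed: Oct 23, 2020 + 3 days = Oct 26, 2020.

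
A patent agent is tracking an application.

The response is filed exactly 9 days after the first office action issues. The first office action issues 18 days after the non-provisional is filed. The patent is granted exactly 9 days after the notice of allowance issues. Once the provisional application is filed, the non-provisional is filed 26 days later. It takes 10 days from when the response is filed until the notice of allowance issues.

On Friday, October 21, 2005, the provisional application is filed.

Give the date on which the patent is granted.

Sunday, January 1, 2006

The provisional application is filed: Oct 21, 2005.
The non-provisional is filed: Oct 21, 2005 + 26 days = Nov 16, 2005.
The first office action issues: Nov 16, 2005 + 18 days = Dec 4, 2005.
The response is filed: Dec 4, 2005 + 9 days = Dec 13, 2005.
The notice of allowance issues: Dec 13, 2005 + 10 days = Dec 23, 2005.
The patent is granted: Dec 23, 2005 + 9 days = Jan 1, 2006.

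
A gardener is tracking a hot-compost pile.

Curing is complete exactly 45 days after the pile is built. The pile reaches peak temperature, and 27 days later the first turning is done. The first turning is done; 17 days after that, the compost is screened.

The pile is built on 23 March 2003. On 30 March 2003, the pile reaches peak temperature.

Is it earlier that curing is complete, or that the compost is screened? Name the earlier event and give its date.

The pile is built: Mar 23, 2003.
Curing is complete: Mar 23, 2003 + 45 days = May 7, 2003.
The pile reaches peak temperature: Mar 30, 2003.
The first turning is done: Mar 30, 2003 + 27 days = Apr 26, 2003.
The compost is screened: Apr 26, 2003 + 17 days = May 13, 2003.
Comparing: curing is complete on May 7, 2003 vs the compost is screened on May 13, 2003. Earlier: curing is complete.

Curing is complete — 7 May 2003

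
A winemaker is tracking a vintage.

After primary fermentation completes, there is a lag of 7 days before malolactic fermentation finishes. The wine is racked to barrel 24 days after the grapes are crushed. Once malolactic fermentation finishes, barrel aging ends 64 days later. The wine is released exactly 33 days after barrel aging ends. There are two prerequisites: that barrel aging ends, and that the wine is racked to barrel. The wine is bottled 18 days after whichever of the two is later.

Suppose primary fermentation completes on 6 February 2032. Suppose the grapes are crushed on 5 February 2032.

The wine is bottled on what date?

5 May 2032

Primary fermentation completes: Feb 6, 2032.
Malolactic fermentation finishes: Feb 6, 2032 + 7 days = Feb 13, 2032.
Barrel aging ends: Feb 13, 2032 + 64 days = Apr 17, 2032.
The grapes are crushed: Feb 5, 2032.
The wine is racked to barrel: Feb 5, 2032 + 24 days = Feb 29, 2032.
Both prerequisites met — barrel aging ends (Apr 17, 2032), the wine is racked to barrel (Feb 29, 2032); the later is Apr 17, 2032.
The wine is bottled: Apr 17, 2032 + 18 days = May 5, 2032.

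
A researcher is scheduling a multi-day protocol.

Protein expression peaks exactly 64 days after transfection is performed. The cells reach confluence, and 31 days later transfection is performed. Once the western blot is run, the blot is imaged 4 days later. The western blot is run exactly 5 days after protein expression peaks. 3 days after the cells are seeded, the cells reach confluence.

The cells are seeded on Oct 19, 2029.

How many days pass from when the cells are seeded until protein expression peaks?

98 days

Causal path: the cells are seeded → the cells reach confluence → transfection is performed → protein expression peaks.
Total delay along the path: 3 + 31 + 64 = 98 days.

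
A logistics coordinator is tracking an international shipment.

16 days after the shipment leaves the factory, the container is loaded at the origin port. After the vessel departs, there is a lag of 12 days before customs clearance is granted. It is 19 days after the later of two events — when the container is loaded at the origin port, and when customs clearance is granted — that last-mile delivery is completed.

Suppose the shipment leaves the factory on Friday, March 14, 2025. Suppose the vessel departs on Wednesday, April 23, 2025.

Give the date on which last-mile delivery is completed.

Saturday, May 24, 2025

The shipment leaves the factory: Mar 14, 2025.
The container is loaded at the origin port: Mar 14, 2025 + 16 days = Mar 30, 2025.
The vessel departs: Apr 23, 2025.
Customs clearance is granted: Apr 23, 2025 + 12 days = May 5, 2025.
Both prerequisites met — the container is loaded at the origin port (Mar 30, 2025), customs clearance is granted (May 5, 2025); the later is May 5, 2025.
Last-mile delivery is completed: May 5, 2025 + 19 days = May 24, 2025.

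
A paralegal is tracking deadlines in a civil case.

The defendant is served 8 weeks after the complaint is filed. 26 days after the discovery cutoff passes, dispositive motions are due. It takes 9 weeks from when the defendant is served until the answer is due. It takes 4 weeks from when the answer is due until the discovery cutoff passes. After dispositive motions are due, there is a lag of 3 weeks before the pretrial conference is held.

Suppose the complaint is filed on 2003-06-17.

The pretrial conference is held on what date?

The complaint is filed: Jun 17, 2003.
The defendant is served: Jun 17, 2003 + 8 weeks = Aug 12, 2003.
The answer is due: Aug 12, 2003 + 9 weeks = Oct 14, 2003.
The discovery cutoff passes: Oct 14, 2003 + 4 weeks = Nov 11, 2003.
Dispositive motions are due: Nov 11, 2003 + 26 days = Dec 7, 2003.
The pretrial conference is held: Dec 7, 2003 + 3 weeks = Dec 28, 2003.

2003-12-28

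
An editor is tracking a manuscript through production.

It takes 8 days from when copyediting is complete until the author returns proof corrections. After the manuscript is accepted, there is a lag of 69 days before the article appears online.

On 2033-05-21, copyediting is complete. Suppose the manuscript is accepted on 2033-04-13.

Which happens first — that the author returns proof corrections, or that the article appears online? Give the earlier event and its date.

The author returns proof corrections — 2033-05-29

Copyediting is complete: May 21, 2033.
The author returns proof corrections: May 21, 2033 + 8 days = May 29, 2033.
The manuscript is accepted: Apr 13, 2033.
The article appears online: Apr 13, 2033 + 69 days = Jun 21, 2033.
Comparing: the author returns proof corrections on May 29, 2033 vs the article appears online on Jun 21, 2033. Earlier: the author returns proof corrections.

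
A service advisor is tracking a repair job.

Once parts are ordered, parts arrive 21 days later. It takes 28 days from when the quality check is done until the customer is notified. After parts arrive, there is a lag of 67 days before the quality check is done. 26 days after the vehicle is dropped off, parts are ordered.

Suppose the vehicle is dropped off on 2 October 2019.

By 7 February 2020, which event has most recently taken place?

The quality check is done

The vehicle is dropped off: Oct 2, 2019.
Parts are ordered: Oct 2, 2019 + 26 days = Oct 28, 2019.
Parts arrive: Oct 28, 2019 + 21 days = Nov 18, 2019.
The quality check is done: Nov 18, 2019 + 67 days = Jan 24, 2020.
The customer is notified: Jan 24, 2020 + 28 days = Feb 21, 2020.
Feb 7, 2020 falls between when the quality check is done (Jan 24, 2020) and when the customer is notified (Feb 21, 2020).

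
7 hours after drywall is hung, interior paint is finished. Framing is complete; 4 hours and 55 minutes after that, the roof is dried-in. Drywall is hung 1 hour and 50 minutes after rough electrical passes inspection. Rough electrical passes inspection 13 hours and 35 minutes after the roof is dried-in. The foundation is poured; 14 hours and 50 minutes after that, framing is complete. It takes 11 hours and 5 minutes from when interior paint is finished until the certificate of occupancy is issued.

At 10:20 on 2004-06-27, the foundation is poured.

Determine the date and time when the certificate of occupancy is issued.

15:35 on 2004-06-29

The foundation is poured: 10:20 Jun 27, 2004.
Framing is complete: 10:20 Jun 27, 2004 + 14h50m = 01:10 Jun 28, 2004.
The roof is dried-in: 01:10 Jun 28, 2004 + 4h55m = 06:05 Jun 28, 2004.
Rough electrical passes inspection: 06:05 Jun 28, 2004 + 13h35m = 19:40 Jun 28, 2004.
Drywall is hung: 19:40 Jun 28, 2004 + 1h50m = 21:30 Jun 28, 2004.
Interior paint is finished: 21:30 Jun 28, 2004 + 7h = 04:30 Jun 29, 2004.
The certificate of occupancy is issued: 04:30 Jun 29, 2004 + 11h05m = 15:35 Jun 29, 2004.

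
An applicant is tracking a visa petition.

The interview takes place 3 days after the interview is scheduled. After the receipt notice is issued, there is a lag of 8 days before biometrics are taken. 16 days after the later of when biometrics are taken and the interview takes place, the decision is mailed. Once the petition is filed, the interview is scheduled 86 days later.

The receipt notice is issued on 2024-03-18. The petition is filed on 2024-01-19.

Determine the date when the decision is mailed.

The receipt notice is issued: Mar 18, 2024.
Biometrics are taken: Mar 18, 2024 + 8 days = Mar 26, 2024.
The petition is filed: Jan 19, 2024.
The interview is scheduled: Jan 19, 2024 + 86 days = Apr 14, 2024.
The interview takes place: Apr 14, 2024 + 3 days = Apr 17, 2024.
Both prerequisites met — biometrics are taken (Mar 26, 2024), the interview takes place (Apr 17, 2024); the later is Apr 17, 2024.
The decision is mailed: Apr 17, 2024 + 16 days = May 3, 2024.

2024-05-03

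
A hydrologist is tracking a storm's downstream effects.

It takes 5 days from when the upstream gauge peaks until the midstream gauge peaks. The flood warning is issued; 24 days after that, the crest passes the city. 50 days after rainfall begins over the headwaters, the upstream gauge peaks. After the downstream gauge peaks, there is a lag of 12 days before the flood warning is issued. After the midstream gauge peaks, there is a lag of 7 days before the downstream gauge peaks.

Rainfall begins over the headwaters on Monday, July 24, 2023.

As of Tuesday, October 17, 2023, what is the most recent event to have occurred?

Rainfall begins over the headwaters: Jul 24, 2023.
The upstream gauge peaks: Jul 24, 2023 + 50 days = Sep 12, 2023.
The midstream gauge peaks: Sep 12, 2023 + 5 days = Sep 17, 2023.
The downstream gauge peaks: Sep 17, 2023 + 7 days = Sep 24, 2023.
The flood warning is issued: Sep 24, 2023 + 12 days = Oct 6, 2023.
The crest passes the city: Oct 6, 2023 + 24 days = Oct 30, 2023.
Oct 17, 2023 falls between when the flood warning is issued (Oct 6, 2023) and when the crest passes the city (Oct 30, 2023).

The flood warning is issued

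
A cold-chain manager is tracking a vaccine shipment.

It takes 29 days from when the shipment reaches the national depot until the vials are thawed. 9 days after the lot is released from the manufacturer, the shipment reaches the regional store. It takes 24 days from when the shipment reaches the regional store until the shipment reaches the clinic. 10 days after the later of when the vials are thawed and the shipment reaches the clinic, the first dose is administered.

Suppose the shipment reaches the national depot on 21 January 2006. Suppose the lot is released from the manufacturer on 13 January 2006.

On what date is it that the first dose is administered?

The shipment reaches the national depot: Jan 21, 2006.
The vials are thawed: Jan 21, 2006 + 29 days = Feb 19, 2006.
The lot is released from the manufacturer: Jan 13, 2006.
The shipment reaches the regional store: Jan 13, 2006 + 9 days = Jan 22, 2006.
The shipment reaches the clinic: Jan 22, 2006 + 24 days = Feb 15, 2006.
Both prerequisites met — the vials are thawed (Feb 19, 2006), the shipment reaches the clinic (Feb 15, 2006); the later is Feb 19, 2006.
The first dose is administered: Feb 19, 2006 + 10 days = Mar 1, 2006.

1 March 2006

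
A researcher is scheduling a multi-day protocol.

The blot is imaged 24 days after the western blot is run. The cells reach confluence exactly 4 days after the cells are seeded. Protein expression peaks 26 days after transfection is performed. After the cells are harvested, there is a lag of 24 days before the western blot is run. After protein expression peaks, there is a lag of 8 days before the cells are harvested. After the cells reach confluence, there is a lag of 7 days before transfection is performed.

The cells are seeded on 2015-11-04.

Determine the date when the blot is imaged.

The cells are seeded: Nov 4, 2015.
The cells reach confluence: Nov 4, 2015 + 4 days = Nov 8, 2015.
Transfection is performed: Nov 8, 2015 + 7 days = Nov 15, 2015.
Protein expression peaks: Nov 15, 2015 + 26 days = Dec 11, 2015.
The cells are harvested: Dec 11, 2015 + 8 days = Dec 19, 2015.
The western blot is run: Dec 19, 2015 + 24 days = Jan 12, 2016.
The blot is imaged: Jan 12, 2016 + 24 days = Feb 5, 2016.

2016-02-05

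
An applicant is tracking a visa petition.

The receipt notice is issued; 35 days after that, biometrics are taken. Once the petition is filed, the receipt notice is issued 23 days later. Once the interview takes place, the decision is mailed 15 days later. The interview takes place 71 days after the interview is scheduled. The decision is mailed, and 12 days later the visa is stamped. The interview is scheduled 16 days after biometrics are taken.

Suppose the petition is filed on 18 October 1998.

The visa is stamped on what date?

8 April 1999

The petition is filed: Oct 18, 1998.
The receipt notice is issued: Oct 18, 1998 + 23 days = Nov 10, 1998.
Biometrics are taken: Nov 10, 1998 + 35 days = Dec 15, 1998.
The interview is scheduled: Dec 15, 1998 + 16 days = Dec 31, 1998.
The interview takes place: Dec 31, 1998 + 71 days = Mar 12, 1999.
The decision is mailed: Mar 12, 1999 + 15 days = Mar 27, 1999.
The visa is stamped: Mar 27, 1999 + 12 days = Apr 8, 1999.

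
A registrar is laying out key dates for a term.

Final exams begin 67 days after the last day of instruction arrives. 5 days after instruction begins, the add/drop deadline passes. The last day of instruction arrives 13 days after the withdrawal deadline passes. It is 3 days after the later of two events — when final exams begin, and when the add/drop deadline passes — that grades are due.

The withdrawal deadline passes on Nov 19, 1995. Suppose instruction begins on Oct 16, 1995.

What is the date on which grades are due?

The withdrawal deadline passes: Nov 19, 1995.
The last day of instruction arrives: Nov 19, 1995 + 13 days = Dec 2, 1995.
Final exams begin: Dec 2, 1995 + 67 days = Feb 7, 1996.
Instruction begins: Oct 16, 1995.
The add/drop deadline passes: Oct 16, 1995 + 5 days = Oct 21, 1995.
Both prerequisites met — final exams begin (Feb 7, 1996), the add/drop deadline passes (Oct 21, 1995); the later is Feb 7, 1996.
Grades are due: Feb 7, 1996 + 3 days = Feb 10, 1996.

Feb 10, 1996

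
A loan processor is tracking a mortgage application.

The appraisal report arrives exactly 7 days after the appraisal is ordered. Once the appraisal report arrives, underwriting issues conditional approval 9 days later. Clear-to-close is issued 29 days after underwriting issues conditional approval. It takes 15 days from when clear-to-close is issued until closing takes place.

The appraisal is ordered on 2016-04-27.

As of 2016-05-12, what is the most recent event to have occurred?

The appraisal is ordered: Apr 27, 2016.
The appraisal report arrives: Apr 27, 2016 + 7 days = May 4, 2016.
Underwriting issues conditional approval: May 4, 2016 + 9 days = May 13, 2016.
Clear-to-close is issued: May 13, 2016 + 29 days = Jun 11, 2016.
Closing takes place: Jun 11, 2016 + 15 days = Jun 26, 2016.
May 12, 2016 falls between when the appraisal report arrives (May 4, 2016) and when underwriting issues conditional approval (May 13, 2016).

The appraisal report arrives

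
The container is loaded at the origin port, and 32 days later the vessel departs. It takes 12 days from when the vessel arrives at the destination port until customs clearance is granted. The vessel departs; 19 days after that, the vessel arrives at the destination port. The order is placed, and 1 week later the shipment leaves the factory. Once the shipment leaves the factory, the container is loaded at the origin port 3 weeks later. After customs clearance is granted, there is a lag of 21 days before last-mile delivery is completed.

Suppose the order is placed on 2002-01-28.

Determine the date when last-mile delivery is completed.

2002-05-20

The order is placed: Jan 28, 2002.
The shipment leaves the factory: Jan 28, 2002 + 1 week = Feb 4, 2002.
The container is loaded at the origin port: Feb 4, 2002 + 3 weeks = Feb 25, 2002.
The vessel departs: Feb 25, 2002 + 32 days = Mar 29, 2002.
The vessel arrives at the destination port: Mar 29, 2002 + 19 days = Apr 17, 2002.
Customs clearance is granted: Apr 17, 2002 + 12 days = Apr 29, 2002.
Last-mile delivery is completed: Apr 29, 2002 + 21 days = May 20, 2002.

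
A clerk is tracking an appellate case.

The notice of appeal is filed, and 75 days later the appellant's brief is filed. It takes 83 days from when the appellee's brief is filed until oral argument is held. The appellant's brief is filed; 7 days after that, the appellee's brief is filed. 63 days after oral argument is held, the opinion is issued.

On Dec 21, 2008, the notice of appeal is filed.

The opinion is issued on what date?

Aug 6, 2009

The notice of appeal is filed: Dec 21, 2008.
The appellant's brief is filed: Dec 21, 2008 + 75 days = Mar 6, 2009.
The appellee's brief is filed: Mar 6, 2009 + 7 days = Mar 13, 2009.
Oral argument is held: Mar 13, 2009 + 83 days = Jun 4, 2009.
The opinion is issued: Jun 4, 2009 + 63 days = Aug 6, 2009.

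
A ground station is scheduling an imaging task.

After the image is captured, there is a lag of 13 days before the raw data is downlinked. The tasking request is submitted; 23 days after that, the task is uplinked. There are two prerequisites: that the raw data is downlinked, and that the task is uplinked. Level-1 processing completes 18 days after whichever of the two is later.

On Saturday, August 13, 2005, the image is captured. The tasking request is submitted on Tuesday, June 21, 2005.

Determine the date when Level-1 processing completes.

Tuesday, September 13, 2005

The image is captured: Aug 13, 2005.
The raw data is downlinked: Aug 13, 2005 + 13 days = Aug 26, 2005.
The tasking request is submitted: Jun 21, 2005.
The task is uplinked: Jun 21, 2005 + 23 days = Jul 14, 2005.
Both prerequisites met — the raw data is downlinked (Aug 26, 2005), the task is uplinked (Jul 14, 2005); the later is Aug 26, 2005.
Level-1 processing completes: Aug 26, 2005 + 18 days = Sep 13, 2005.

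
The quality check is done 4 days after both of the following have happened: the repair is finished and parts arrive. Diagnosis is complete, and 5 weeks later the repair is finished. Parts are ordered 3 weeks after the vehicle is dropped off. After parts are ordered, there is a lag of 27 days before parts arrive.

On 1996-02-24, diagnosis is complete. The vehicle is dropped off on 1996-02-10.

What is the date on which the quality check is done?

Diagnosis is complete: Feb 24, 1996.
The repair is finished: Feb 24, 1996 + 5 weeks = Mar 30, 1996.
The vehicle is dropped off: Feb 10, 1996.
Parts are ordered: Feb 10, 1996 + 3 weeks = Mar 2, 1996.
Parts arrive: Mar 2, 1996 + 27 days = Mar 29, 1996.
Both prerequisites met — the repair is finished (Mar 30, 1996), parts arrive (Mar 29, 1996); the later is Mar 30, 1996.
The quality check is done: Mar 30, 1996 + 4 days = Apr 3, 1996.

1996-04-03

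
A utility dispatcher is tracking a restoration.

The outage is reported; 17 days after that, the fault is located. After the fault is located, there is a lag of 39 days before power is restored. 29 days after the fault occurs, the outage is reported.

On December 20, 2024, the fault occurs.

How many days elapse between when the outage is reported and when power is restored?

Causal path: the outage is reported → the fault is located → power is restored.
Total delay along the path: 17 + 39 = 56 days.

56 days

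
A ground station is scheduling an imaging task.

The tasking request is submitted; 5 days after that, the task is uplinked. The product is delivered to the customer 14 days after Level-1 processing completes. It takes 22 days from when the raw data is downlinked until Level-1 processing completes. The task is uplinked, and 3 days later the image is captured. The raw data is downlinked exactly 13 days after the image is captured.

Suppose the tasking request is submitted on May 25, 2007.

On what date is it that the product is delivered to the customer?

The tasking request is submitted: May 25, 2007.
The task is uplinked: May 25, 2007 + 5 days = May 30, 2007.
The image is captured: May 30, 2007 + 3 days = Jun 2, 2007.
The raw data is downlinked: Jun 2, 2007 + 13 days = Jun 15, 2007.
Level-1 processing completes: Jun 15, 2007 + 22 days = Jul 7, 2007.
The product is delivered to the customer: Jul 7, 2007 + 14 days = Jul 21, 2007.

Jul 21, 2007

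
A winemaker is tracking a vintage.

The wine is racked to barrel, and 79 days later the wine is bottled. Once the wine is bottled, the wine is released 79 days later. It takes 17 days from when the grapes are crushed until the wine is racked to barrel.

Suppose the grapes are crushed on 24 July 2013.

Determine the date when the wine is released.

15 January 2014

The grapes are crushed: Jul 24, 2013.
The wine is racked to barrel: Jul 24, 2013 + 17 days = Aug 10, 2013.
The wine is bottled: Aug 10, 2013 + 79 days = Oct 28, 2013.
The wine is released: Oct 28, 2013 + 79 days = Jan 15, 2014.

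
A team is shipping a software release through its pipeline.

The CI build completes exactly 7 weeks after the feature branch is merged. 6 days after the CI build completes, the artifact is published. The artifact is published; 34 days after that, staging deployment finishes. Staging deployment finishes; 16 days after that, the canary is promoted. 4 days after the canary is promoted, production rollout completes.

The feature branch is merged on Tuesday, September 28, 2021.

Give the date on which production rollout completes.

Saturday, January 15, 2022

The feature branch is merged: Sep 28, 2021.
The CI build completes: Sep 28, 2021 + 7 weeks = Nov 16, 2021.
The artifact is published: Nov 16, 2021 + 6 days = Nov 22, 2021.
Staging deployment finishes: Nov 22, 2021 + 34 days = Dec 26, 2021.
The canary is promoted: Dec 26, 2021 + 16 days = Jan 11, 2022.
Production rollout completes: Jan 11, 2022 + 4 days = Jan 15, 2022.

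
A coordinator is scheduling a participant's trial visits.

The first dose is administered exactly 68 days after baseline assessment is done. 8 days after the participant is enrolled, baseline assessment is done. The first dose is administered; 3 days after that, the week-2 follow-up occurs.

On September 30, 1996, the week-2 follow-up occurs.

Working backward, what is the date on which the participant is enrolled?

The week-2 follow-up occurs: Sep 30, 1996.
The first dose is administered: Sep 30, 1996 − 3 days = Sep 27, 1996.
Baseline assessment is done: Sep 27, 1996 − 68 days = Jul 21, 1996.
The participant is enrolled: Jul 21, 1996 − 8 days = Jul 13, 1996.

July 13, 1996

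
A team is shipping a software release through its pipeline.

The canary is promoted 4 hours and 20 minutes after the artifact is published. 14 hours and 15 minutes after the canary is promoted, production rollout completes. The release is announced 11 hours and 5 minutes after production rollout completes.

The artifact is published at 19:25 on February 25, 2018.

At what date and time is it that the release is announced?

01:05 on February 27, 2018

The artifact is published: 19:25 Feb 25, 2018.
The canary is promoted: 19:25 Feb 25, 2018 + 4h20m = 23:45 Feb 25, 2018.
Production rollout completes: 23:45 Feb 25, 2018 + 14h15m = 14:00 Feb 26, 2018.
The release is announced: 14:00 Feb 26, 2018 + 11h05m = 01:05 Feb 27, 2018.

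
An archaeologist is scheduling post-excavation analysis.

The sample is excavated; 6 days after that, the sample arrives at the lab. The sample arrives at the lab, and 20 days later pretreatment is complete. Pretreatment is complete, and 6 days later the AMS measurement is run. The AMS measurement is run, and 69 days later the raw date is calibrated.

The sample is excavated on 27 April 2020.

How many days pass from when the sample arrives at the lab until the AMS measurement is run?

26 days

Causal path: the sample arrives at the lab → pretreatment is complete → the AMS measurement is run.
Total delay along the path: 20 + 6 = 26 days.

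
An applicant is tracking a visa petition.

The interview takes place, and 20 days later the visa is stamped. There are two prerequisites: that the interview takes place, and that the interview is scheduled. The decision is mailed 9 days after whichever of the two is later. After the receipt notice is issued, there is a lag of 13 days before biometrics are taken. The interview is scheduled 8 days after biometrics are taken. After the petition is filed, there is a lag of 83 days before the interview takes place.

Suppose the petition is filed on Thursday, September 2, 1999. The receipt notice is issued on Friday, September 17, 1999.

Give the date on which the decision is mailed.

The petition is filed: Sep 2, 1999.
The interview takes place: Sep 2, 1999 + 83 days = Nov 24, 1999.
The receipt notice is issued: Sep 17, 1999.
Biometrics are taken: Sep 17, 1999 + 13 days = Sep 30, 1999.
The interview is scheduled: Sep 30, 1999 + 8 days = Oct 8, 1999.
Both prerequisites met — the interview takes place (Nov 24, 1999), the interview is scheduled (Oct 8, 1999); the later is Nov 24, 1999.
The decision is mailed: Nov 24, 1999 + 9 days = Dec 3, 1999.

Friday, December 3, 1999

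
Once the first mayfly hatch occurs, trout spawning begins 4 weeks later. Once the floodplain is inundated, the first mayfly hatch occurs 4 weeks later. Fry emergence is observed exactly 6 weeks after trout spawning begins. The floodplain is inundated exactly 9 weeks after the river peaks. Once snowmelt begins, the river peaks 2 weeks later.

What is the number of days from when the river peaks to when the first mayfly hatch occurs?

Causal path: the river peaks → the floodplain is inundated → the first mayfly hatch occurs.
Total delay along the path: 9 + 4 weeks = 13 weeks = 91 days.

91 days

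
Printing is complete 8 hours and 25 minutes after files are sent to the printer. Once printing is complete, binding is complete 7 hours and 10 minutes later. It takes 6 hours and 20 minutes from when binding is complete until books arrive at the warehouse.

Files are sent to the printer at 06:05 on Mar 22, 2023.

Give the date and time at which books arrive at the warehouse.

04:00 on Mar 23, 2023

Files are sent to the printer: 06:05 Mar 22, 2023.
Printing is complete: 06:05 Mar 22, 2023 + 8h25m = 14:30 Mar 22, 2023.
Binding is complete: 14:30 Mar 22, 2023 + 7h10m = 21:40 Mar 22, 2023.
Books arrive at the warehouse: 21:40 Mar 22, 2023 + 6h20m = 04:00 Mar 23, 2023.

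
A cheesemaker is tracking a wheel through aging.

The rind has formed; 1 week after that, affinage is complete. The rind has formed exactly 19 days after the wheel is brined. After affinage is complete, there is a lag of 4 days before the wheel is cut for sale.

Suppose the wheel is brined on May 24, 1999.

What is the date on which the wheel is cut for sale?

The wheel is brined: May 24, 1999.
The rind has formed: May 24, 1999 + 19 days = Jun 12, 1999.
Affinage is complete: Jun 12, 1999 + 1 week = Jun 19, 1999.
The wheel is cut for sale: Jun 19, 1999 + 4 days = Jun 23, 1999.

Jun 23, 1999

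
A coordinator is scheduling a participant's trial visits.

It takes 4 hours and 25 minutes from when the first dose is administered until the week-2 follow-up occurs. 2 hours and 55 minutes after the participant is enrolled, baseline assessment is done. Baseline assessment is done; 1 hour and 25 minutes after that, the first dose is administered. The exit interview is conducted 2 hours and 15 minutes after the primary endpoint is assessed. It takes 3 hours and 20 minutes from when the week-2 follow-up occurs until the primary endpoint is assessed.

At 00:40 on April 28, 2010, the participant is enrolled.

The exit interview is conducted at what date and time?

The participant is enrolled: 00:40 Apr 28, 2010.
Baseline assessment is done: 00:40 Apr 28, 2010 + 2h55m = 03:35 Apr 28, 2010.
The first dose is administered: 03:35 Apr 28, 2010 + 1h25m = 05:00 Apr 28, 2010.
The week-2 follow-up occurs: 05:00 Apr 28, 2010 + 4h25m = 09:25 Apr 28, 2010.
The primary endpoint is assessed: 09:25 Apr 28, 2010 + 3h20m = 12:45 Apr 28, 2010.
The exit interview is conducted: 12:45 Apr 28, 2010 + 2h15m = 15:00 Apr 28, 2010.

15:00 on April 28, 2010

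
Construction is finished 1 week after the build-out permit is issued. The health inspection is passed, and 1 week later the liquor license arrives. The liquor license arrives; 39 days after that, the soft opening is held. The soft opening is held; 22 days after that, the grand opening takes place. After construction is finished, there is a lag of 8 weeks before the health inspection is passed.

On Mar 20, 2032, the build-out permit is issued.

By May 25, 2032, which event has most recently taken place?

The build-out permit is issued: Mar 20, 2032.
Construction is finished: Mar 20, 2032 + 1 week = Mar 27, 2032.
The health inspection is passed: Mar 27, 2032 + 8 weeks = May 22, 2032.
The liquor license arrives: May 22, 2032 + 1 week = May 29, 2032.
The soft opening is held: May 29, 2032 + 39 days = Jul 7, 2032.
The grand opening takes place: Jul 7, 2032 + 22 days = Jul 29, 2032.
May 25, 2032 falls between when the health inspection is passed (May 22, 2032) and when the liquor license arrives (May 29, 2032).

The health inspection is passed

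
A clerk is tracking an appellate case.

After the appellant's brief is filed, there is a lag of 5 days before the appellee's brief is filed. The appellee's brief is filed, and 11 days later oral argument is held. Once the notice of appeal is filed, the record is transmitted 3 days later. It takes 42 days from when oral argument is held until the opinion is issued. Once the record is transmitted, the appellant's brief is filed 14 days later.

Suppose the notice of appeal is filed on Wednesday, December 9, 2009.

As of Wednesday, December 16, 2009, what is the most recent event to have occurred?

The notice of appeal is filed: Dec 9, 2009.
The record is transmitted: Dec 9, 2009 + 3 days = Dec 12, 2009.
The appellant's brief is filed: Dec 12, 2009 + 14 days = Dec 26, 2009.
The appellee's brief is filed: Dec 26, 2009 + 5 days = Dec 31, 2009.
Oral argument is held: Dec 31, 2009 + 11 days = Jan 11, 2010.
The opinion is issued: Jan 11, 2010 + 42 days = Feb 22, 2010.
Dec 16, 2009 falls between when the record is transmitted (Dec 12, 2009) and when the appellant's brief is filed (Dec 26, 2009).

The record is transmitted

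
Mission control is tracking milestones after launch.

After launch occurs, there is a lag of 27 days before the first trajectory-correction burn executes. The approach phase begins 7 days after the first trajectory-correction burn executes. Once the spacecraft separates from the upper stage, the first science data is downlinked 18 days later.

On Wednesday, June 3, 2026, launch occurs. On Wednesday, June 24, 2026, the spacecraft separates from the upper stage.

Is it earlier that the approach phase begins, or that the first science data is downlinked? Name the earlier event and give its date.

The approach phase begins — Tuesday, July 7, 2026

Launch occurs: Jun 3, 2026.
The first trajectory-correction burn executes: Jun 3, 2026 + 27 days = Jun 30, 2026.
The approach phase begins: Jun 30, 2026 + 7 days = Jul 7, 2026.
The spacecraft separates from the upper stage: Jun 24, 2026.
The first science data is downlinked: Jun 24, 2026 + 18 days = Jul 12, 2026.
Comparing: the approach phase begins on Jul 7, 2026 vs the first science data is downlinked on Jul 12, 2026. Earlier: the approach phase begins.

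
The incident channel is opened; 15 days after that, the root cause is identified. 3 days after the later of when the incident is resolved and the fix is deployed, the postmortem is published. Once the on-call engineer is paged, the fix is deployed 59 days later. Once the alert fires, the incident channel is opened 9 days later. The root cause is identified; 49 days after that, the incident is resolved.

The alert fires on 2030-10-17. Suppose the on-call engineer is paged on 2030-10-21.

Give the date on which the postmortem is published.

The alert fires: Oct 17, 2030.
The incident channel is opened: Oct 17, 2030 + 9 days = Oct 26, 2030.
The root cause is identified: Oct 26, 2030 + 15 days = Nov 10, 2030.
The incident is resolved: Nov 10, 2030 + 49 days = Dec 29, 2030.
The on-call engineer is paged: Oct 21, 2030.
The fix is deployed: Oct 21, 2030 + 59 days = Dec 19, 2030.
Both prerequisites met — the incident is resolved (Dec 29, 2030), the fix is deployed (Dec 19, 2030); the later is Dec 29, 2030.
The postmortem is published: Dec 29, 2030 + 3 days = Jan 1, 2031.

2031-01-01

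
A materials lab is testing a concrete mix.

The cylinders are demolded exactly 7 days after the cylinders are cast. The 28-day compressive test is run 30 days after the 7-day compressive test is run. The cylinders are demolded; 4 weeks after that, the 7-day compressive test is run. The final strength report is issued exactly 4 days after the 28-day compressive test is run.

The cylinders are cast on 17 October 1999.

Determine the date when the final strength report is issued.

25 December 1999

The cylinders are cast: Oct 17, 1999.
The cylinders are demolded: Oct 17, 1999 + 7 days = Oct 24, 1999.
The 7-day compressive test is run: Oct 24, 1999 + 4 weeks = Nov 21, 1999.
The 28-day compressive test is run: Nov 21, 1999 + 30 days = Dec 21, 1999.
The final strength report is issued: Dec 21, 1999 + 4 days = Dec 25, 1999.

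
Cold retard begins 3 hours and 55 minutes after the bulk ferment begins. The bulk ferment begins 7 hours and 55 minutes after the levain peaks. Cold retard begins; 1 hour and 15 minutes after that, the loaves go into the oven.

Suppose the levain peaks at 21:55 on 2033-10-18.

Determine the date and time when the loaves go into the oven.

The levain peaks: 21:55 Oct 18, 2033.
The bulk ferment begins: 21:55 Oct 18, 2033 + 7h55m = 05:50 Oct 19, 2033.
Cold retard begins: 05:50 Oct 19, 2033 + 3h55m = 09:45 Oct 19, 2033.
The loaves go into the oven: 09:45 Oct 19, 2033 + 1h15m = 11:00 Oct 19, 2033.

11:00 on 2033-10-19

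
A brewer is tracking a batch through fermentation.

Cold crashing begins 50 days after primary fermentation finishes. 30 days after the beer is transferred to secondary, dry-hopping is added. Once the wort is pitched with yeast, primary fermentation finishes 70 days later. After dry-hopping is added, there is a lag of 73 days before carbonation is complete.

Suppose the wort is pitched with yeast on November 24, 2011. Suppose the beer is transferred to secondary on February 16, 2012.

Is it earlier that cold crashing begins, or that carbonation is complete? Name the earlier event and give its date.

Cold crashing begins — March 23, 2012

The wort is pitched with yeast: Nov 24, 2011.
Primary fermentation finishes: Nov 24, 2011 + 70 days = Feb 2, 2012.
Cold crashing begins: Feb 2, 2012 + 50 days = Mar 23, 2012.
The beer is transferred to secondary: Feb 16, 2012.
Dry-hopping is added: Feb 16, 2012 + 30 days = Mar 17, 2012.
Carbonation is complete: Mar 17, 2012 + 73 days = May 29, 2012.
Comparing: cold crashing begins on Mar 23, 2012 vs carbonation is complete on May 29, 2012. Earlier: cold crashing begins.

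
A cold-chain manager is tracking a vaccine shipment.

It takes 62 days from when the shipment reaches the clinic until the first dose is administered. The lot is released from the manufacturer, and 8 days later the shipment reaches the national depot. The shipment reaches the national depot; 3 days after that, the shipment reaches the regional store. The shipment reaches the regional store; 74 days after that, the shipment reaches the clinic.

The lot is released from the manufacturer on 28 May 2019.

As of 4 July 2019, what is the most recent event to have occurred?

The shipment reaches the regional store

The lot is released from the manufacturer: May 28, 2019.
The shipment reaches the national depot: May 28, 2019 + 8 days = Jun 5, 2019.
The shipment reaches the regional store: Jun 5, 2019 + 3 days = Jun 8, 2019.
The shipment reaches the clinic: Jun 8, 2019 + 74 days = Aug 21, 2019.
The first dose is administered: Aug 21, 2019 + 62 days = Oct 22, 2019.
Jul 4, 2019 falls between when the shipment reaches the regional store (Jun 8, 2019) and when the shipment reaches the clinic (Aug 21, 2019).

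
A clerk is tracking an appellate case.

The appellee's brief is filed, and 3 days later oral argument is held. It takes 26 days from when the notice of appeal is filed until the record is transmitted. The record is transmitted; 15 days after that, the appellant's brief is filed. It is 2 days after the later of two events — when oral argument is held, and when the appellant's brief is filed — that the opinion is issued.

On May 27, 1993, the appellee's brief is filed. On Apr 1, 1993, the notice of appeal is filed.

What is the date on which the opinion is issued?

Jun 1, 1993

The appellee's brief is filed: May 27, 1993.
Oral argument is held: May 27, 1993 + 3 days = May 30, 1993.
The notice of appeal is filed: Apr 1, 1993.
The record is transmitted: Apr 1, 1993 + 26 days = Apr 27, 1993.
The appellant's brief is filed: Apr 27, 1993 + 15 days = May 12, 1993.
Both prerequisites met — oral argument is held (May 30, 1993), the appellant's brief is filed (May 12, 1993); the later is May 30, 1993.
The opinion is issued: May 30, 1993 + 2 days = Jun 1, 1993.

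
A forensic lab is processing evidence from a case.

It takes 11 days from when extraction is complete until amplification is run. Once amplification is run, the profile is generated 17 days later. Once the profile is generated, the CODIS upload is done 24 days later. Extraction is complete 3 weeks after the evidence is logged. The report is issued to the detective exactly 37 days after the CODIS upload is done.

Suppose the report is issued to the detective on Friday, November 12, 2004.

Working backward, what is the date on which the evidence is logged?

Sunday, July 25, 2004

The report is issued to the detective: Nov 12, 2004.
The CODIS upload is done: Nov 12, 2004 − 37 days = Oct 6, 2004.
The profile is generated: Oct 6, 2004 − 24 days = Sep 12, 2004.
Amplification is run: Sep 12, 2004 − 17 days = Aug 26, 2004.
Extraction is complete: Aug 26, 2004 − 11 days = Aug 15, 2004.
The evidence is logged: Aug 15, 2004 − 3 weeks = Jul 25, 2004.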